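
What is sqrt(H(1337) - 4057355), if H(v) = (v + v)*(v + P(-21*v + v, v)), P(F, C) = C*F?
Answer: I*sqrt(95599672337) ≈ 3.0919e+5*I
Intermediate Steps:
H(v) = 2*v*(v - 20*v**2) (H(v) = (v + v)*(v + v*(-21*v + v)) = (2*v)*(v + v*(-20*v)) = (2*v)*(v - 20*v**2) = 2*v*(v - 20*v**2))
sqrt(H(1337) - 4057355) = sqrt(1337**2*(2 - 40*1337) - 4057355) = sqrt(1787569*(2 - 53480) - 4057355) = sqrt(1787569*(-53478) - 4057355) = sqrt(-95595614982 - 4057355) = sqrt(-95599672337) = I*sqrt(95599672337)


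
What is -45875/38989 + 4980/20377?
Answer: -740629655/794478853 ≈ -0.93222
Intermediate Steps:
-45875/38989 + 4980/20377 = -740629655/794478853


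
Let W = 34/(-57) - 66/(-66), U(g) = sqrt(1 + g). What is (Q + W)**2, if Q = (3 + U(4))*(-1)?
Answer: 38149/3249 + 296*sqrt(5)/57 ≈ 23.354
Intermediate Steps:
W = 23/57 (W = 34*(-1/57) - 66*(-1/66) = -34/57 + 1 = 23/57 ≈ 0.40351)
Q = -3 - sqrt(5) (Q = (3 + sqrt(1 + 4))*(-1) = (3 + sqrt(5))*(-1) = -3 - sqrt(5) ≈ -5.2361)
(Q + W)**2 = ((-3 - sqrt(5)) + 23/57)**2 = (-148/57 - sqrt(5))**2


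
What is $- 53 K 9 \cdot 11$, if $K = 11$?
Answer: $-57717$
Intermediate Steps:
$- 53 K 9 \cdot 11 = - 53 \cdot 11 \cdot 9 \cdot 11 = - 53 \cdot 99 \cdot 11 = \left(-53\right) 1089 = -57717$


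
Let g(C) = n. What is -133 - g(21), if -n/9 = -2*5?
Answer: -223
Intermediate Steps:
n = 90 (n = -(-18)*5 = -9*(-10) = 90)
g(C) = 90
-133 - g(21) = -133 - 1*90 = -133 - 90 = -223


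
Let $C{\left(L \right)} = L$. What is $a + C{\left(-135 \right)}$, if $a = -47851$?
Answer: $-47986$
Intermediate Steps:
$a + C{\left(-135 \right)} = -47851 - 135 = -47986$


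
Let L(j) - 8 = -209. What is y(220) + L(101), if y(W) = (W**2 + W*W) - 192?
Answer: 96407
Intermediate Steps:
y(W) = -192 + 2*W**2 (y(W) = (W**2 + W**2) - 192 = 2*W**2 - 192 = -192 + 2*W**2)
L(j) = -201 (L(j) = 8 - 209 = -201)
y(220) + L(101) = (-192 + 2*220**2) - 201 = (-192 + 2*48400) - 201 = (-192 + 96800) - 201 = 96608 - 201 = 96407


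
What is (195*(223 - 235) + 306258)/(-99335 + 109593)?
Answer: 151959/5129 ≈ 29.627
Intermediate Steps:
(195*(223 - 235) + 306258)/(-99335 + 109593) = (195*(-12) + 306258)/10258 = (-2340 + 306258)*(1/10258) = 303918*(1/10258) = 151959/5129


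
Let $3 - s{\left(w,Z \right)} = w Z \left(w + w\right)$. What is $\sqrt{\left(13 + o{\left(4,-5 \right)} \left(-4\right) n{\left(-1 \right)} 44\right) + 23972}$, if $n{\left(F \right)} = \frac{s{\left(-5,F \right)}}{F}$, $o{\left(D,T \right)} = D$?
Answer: $\sqrt{61297} \approx 247.58$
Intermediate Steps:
$s{\left(w,Z \right)} = 3 - 2 Z w^{2}$ ($s{\left(w,Z \right)} = 3 - w Z \left(w + w\right) = 3 - Z w 2 w = 3 - 2 Z w^{2}$)
$n{\left(F \right)} = \frac{3 - 50 F}{F}$ ($n{\left(F \right)} = \frac{3 - 2 F \left(-5\right)^{2}}{F} = \frac{3 - 2 F 25}{F} = \frac{3 - 50 F}{F}$)
$\sqrt{\left(13 + o{\left(4,-5 \right)} \left(-4\right) n{\left(-1 \right)} 44\right) + 23972} = \sqrt{\left(13 + 4 \left(-4\right) \left(-50 + \frac{3}{-1}\right) 44\right) + 23972} = \sqrt{\left(13 + - 16 \left(-50 + 3 \left(-1\right)\right) 44\right) + 23972} = \sqrt{\left(13 + - 16 \left(-50 - 3\right) 44\right) + 23972} = \sqrt{\left(13 + \left(-16\right) \left(-53\right) 44\right) + 23972} = \sqrt{\left(13 + 848 \cdot 44\right) + 23972} = \sqrt{\left(13 + 37312\right) + 23972} = \sqrt{37325 + 23972} = \sqrt{61297}$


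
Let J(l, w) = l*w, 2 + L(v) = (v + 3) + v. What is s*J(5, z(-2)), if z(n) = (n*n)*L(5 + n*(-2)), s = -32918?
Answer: -12508840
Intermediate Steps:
L(v) = 1 + 2*v (L(v) = -2 + ((v + 3) + v) = -2 + ((3 + v) + v) = -2 + (3 + 2*v) = 1 + 2*v)
z(n) = n²*(11 - 4*n) (z(n) = (n*n)*(1 + 2*(5 + n*(-2))) = n²*(1 + 2*(5 - 2*n)) = n²*(1 + (10 - 4*n)) = n²*(11 - 4*n))
s*J(5, z(-2)) = -164590*(-2)²*(11 - 4*(-2)) = -164590*4*(11 + 8) = -164590*4*19 = -164590*76 = -32918*380 = -12508840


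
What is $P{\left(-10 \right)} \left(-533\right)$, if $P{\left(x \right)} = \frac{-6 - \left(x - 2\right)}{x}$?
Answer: $\frac{1599}{5} \approx 319.8$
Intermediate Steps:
$P{\left(x \right)} = \frac{-4 - x}{x}$ ($P{\left(x \right)} = \frac{-6 - \left(-2 + x\right)}{x} = \frac{-4 - x}{x}$)
$P{\left(-10 \right)} \left(-533\right) = \frac{-4 - -10}{-10} \left(-533\right) = - \frac{-4 + 10}{10} \left(-533\right) = \left(- \frac{1}{10}\right) 6 \left(-533\right) = \left(- \frac{3}{5}\right) \left(-533\right) = \frac{1599}{5}$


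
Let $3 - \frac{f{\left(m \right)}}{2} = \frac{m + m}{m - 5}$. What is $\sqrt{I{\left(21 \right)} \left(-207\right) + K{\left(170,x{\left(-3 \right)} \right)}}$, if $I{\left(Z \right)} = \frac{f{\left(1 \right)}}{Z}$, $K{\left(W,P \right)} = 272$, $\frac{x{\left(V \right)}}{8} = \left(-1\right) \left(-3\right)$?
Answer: $\sqrt{203} \approx 14.248$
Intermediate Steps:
$x{\left(V \right)} = 24$ ($x{\left(V \right)} = 8 \left(\left(-1\right) \left(-3\right)\right) = 8 \cdot 3 = 24$)
$f{\left(m \right)} = 6 - \frac{4 m}{-5 + m}$ ($f{\left(m \right)} = 6 - 2 \frac{m + m}{m - 5} = 6 - 2 \frac{2 m}{-5 + m} = 6 - \frac{4 m}{-5 + m}$)
$I{\left(Z \right)} = \frac{7}{Z}$ ($I{\left(Z \right)} = \frac{2 \frac{1}{-5 + 1} \left(-15 + 1\right)}{Z} = \frac{2 \frac{1}{-4} \left(-14\right)}{Z} = \frac{2 \left(- \frac{1}{4}\right) \left(-14\right)}{Z} = \frac{7}{Z}$)
$\sqrt{I{\left(21 \right)} \left(-207\right) + K{\left(170,x{\left(-3 \right)} \right)}} = \sqrt{\frac{7}{21} \left(-207\right) + 272} = \sqrt{7 \cdot \frac{1}{21} \left(-207\right) + 272} = \sqrt{\frac{1}{3} \left(-207\right) + 272} = \sqrt{-69 + 272} = \sqrt{203}$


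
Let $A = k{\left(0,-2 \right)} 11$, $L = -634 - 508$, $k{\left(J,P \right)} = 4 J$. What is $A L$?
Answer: $0$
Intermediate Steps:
$L = -1142$ ($L = -634 - 508 = -1142$)
$A = 0$ ($A = 4 \cdot 0 \cdot 11 = 0 \cdot 11 = 0$)
$A L = 0 \left(-1142\right) = 0$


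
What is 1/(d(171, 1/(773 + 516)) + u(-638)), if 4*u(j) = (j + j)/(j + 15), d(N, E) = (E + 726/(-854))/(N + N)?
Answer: 8376583257/4268330461 ≈ 1.9625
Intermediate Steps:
d(N, E) = (-363/427 + E)/(2*N) (d(N, E) = (E + 726*(-1/854))/((2*N)) = (E - 363/427)*(1/(2*N)) = (-363/427 + E)*(1/(2*N)) = (-363/427 + E)/(2*N))
u(j) = j/(2*(15 + j)) (u(j) = ((j + j)/(j + 15))/4 = ((2*j)/(15 + j))/4 = (2*j/(15 + j))/4 = j/(2*(15 + j)))
1/(d(171, 1/(773 + 516)) + u(-638)) = 1/((1/854)*(-363 + 427/(773 + 516))/171 + (1/2)*(-638)/(15 - 638)) = 1/((1/854)*(1/171)*(-363 + 427/1289) + (1/2)*(-638)/(-623)) = 1/((1/854)*(1/171)*(-363 + 427*(1/1289)) + (1/2)*(-638)*(-1/623)) = 1/((1/854)*(1/171)*(-363 + 427/1289) + 319/623) = 1/((1/854)*(1/171)*(-467480/1289) + 319/623) = 1/(-233740/94118913 + 319/623) = 1/(4268330461/8376583257) = 8376583257/4268330461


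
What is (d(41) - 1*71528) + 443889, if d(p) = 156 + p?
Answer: 372558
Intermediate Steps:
(d(41) - 1*71528) + 443889 = ((156 + 41) - 1*71528) + 443889 = (197 - 71528) + 443889 = -71331 + 443889 = 372558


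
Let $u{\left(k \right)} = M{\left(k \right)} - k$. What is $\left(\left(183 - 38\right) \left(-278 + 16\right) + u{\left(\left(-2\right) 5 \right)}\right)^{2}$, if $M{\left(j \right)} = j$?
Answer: $1443240100$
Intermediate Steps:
$u{\left(k \right)} = 0$ ($u{\left(k \right)} = k - k = 0$)
$\left(\left(183 - 38\right) \left(-278 + 16\right) + u{\left(\left(-2\right) 5 \right)}\right)^{2} = \left(\left(183 - 38\right) \left(-278 + 16\right) + 0\right)^{2} = \left(145 \left(-262\right) + 0\right)^{2} = \left(-37990 + 0\right)^{2} = \left(-37990\right)^{2} = 1443240100$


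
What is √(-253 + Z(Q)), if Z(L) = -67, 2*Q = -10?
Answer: 8*I*√5 ≈ 17.889*I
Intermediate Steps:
Q = -5 (Q = (½)*(-10) = -5)
√(-253 + Z(Q)) = √(-253 - 67) = √(-320) = 8*I*√5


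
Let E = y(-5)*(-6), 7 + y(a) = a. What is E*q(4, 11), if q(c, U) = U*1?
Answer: 792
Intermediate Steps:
y(a) = -7 + a
q(c, U) = U
E = 72 (E = (-7 - 5)*(-6) = -12*(-6) = 72)
E*q(4, 11) = 72*11 = 792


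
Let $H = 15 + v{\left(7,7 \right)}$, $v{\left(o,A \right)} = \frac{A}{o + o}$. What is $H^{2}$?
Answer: $\frac{961}{4} \approx 240.25$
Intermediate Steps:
$v{\left(o,A \right)} = \frac{A}{2 o}$
$H = \frac{31}{2}$ ($H = 15 + \frac{1}{2} \cdot 7 \cdot \frac{1}{7} = 15 + \frac{1}{2} = \frac{31}{2} \approx 15.5$)
$H^{2} = \left(\frac{31}{2}\right)^{2} = \frac{961}{4}$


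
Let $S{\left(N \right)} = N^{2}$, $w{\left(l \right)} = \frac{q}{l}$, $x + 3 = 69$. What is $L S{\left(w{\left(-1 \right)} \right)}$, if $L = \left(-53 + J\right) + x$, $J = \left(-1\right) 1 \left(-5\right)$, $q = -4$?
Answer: $288$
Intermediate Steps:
$x = 66$ ($x = -3 + 69 = 66$)
$J = 5$ ($J = \left(-1\right) \left(-5\right) = 5$)
$w{\left(l \right)} = - \frac{4}{l}$
$L = 18$ ($L = \left(-53 + 5\right) + 66 = -48 + 66 = 18$)
$L S{\left(w{\left(-1 \right)} \right)} = 18 \left(- \frac{4}{-1}\right)^{2} = 18 \left(\left(-4\right) \left(-1\right)\right)^{2} = 18 \cdot 4^{2} = 18 \cdot 16 = 288$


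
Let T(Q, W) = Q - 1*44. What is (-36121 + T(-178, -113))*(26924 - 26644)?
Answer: -10176040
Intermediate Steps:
T(Q, W) = -44 + Q (T(Q, W) = Q - 44 = -44 + Q)
(-36121 + T(-178, -113))*(26924 - 26644) = (-36121 + (-44 - 178))*(26924 - 26644) = (-36121 - 222)*280 = -36343*280 = -10176040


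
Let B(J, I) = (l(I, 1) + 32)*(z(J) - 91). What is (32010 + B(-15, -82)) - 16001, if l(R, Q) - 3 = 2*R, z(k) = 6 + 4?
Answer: 26458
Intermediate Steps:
z(k) = 10
l(R, Q) = 3 + 2*R
B(J, I) = -2835 - 162*I (B(J, I) = ((3 + 2*I) + 32)*(10 - 91) = (35 + 2*I)*(-81) = -2835 - 162*I)
(32010 + B(-15, -82)) - 16001 = (32010 + (-2835 - 162*(-82))) - 16001 = (32010 + (-2835 + 13284)) - 16001 = (32010 + 10449) - 16001 = 42459 - 16001 = 26458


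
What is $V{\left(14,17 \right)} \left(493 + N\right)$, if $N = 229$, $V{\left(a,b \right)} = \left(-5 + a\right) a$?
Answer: $90972$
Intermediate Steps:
$V{\left(a,b \right)} = a \left(-5 + a\right)$
$V{\left(14,17 \right)} \left(493 + N\right) = 14 \left(-5 + 14\right) \left(493 + 229\right) = 14 \cdot 9 \cdot 722 = 126 \cdot 722 = 90972$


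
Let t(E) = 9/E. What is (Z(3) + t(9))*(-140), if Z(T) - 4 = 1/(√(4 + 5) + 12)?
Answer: -2128/3 ≈ -709.33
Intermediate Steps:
Z(T) = 61/15 (Z(T) = 4 + 1/(√(4 + 5) + 12) = 4 + 1/(√9 + 12) = 4 + 1/(3 + 12) = 4 + 1/15 = 61/15)
(Z(3) + t(9))*(-140) = (61/15 + 9/9)*(-140) = (61/15 + 9*(⅑))*(-140) = (61/15 + 1)*(-140) = (76/15)*(-140) = -2128/3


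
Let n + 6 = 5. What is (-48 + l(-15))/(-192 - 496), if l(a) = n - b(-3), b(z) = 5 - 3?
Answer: 51/688 ≈ 0.074128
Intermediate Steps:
b(z) = 2
n = -1 (n = -6 + 5 = -1)
l(a) = -3 (l(a) = -1 - 1*2 = -1 - 2 = -3)
(-48 + l(-15))/(-192 - 496) = (-48 - 3)/(-192 - 496) = -51/(-688) = -51*(-1/688) = 51/688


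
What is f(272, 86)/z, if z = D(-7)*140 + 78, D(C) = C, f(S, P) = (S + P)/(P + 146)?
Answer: -179/104632 ≈ -0.0017108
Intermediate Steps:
f(S, P) = (P + S)/(146 + P)
z = -902 (z = -7*140 + 78 = -980 + 78 = -902)
f(272, 86)/z = ((86 + 272)/(146 + 86))/(-902) = (358/232)*(-1/902) = ((1/232)*358)*(-1/902) = (179/116)*(-1/902) = -179/104632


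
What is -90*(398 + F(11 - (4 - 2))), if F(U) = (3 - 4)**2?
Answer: -35910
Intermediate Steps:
F(U) = 1 (F(U) = (-1)**2 = 1)
-90*(398 + F(11 - (4 - 2))) = -90*(398 + 1) = -90*399 = -35910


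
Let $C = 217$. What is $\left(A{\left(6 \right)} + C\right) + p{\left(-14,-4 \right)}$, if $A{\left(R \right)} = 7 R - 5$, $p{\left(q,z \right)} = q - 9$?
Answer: $231$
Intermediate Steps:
$p{\left(q,z \right)} = -9 + q$
$A{\left(R \right)} = -5 + 7 R$
$\left(A{\left(6 \right)} + C\right) + p{\left(-14,-4 \right)} = \left(\left(-5 + 7 \cdot 6\right) + 217\right) - 23 = \left(\left(-5 + 42\right) + 217\right) - 23 = \left(37 + 217\right) - 23 = 254 - 23 = 231$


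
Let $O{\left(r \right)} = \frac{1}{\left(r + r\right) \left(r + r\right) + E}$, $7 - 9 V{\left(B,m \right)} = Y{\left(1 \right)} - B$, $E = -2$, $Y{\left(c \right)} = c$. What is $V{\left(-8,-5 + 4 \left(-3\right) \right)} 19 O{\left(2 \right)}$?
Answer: $- \frac{19}{63} \approx -0.30159$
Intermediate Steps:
$V{\left(B,m \right)} = \frac{2}{3} + \frac{B}{9}$ ($V{\left(B,m \right)} = \frac{7}{9} - \frac{1 - B}{9} = \frac{7}{9} + \left(- \frac{1}{9} + \frac{B}{9}\right) = \frac{2}{3} + \frac{B}{9}$)
$O{\left(r \right)} = \frac{1}{-2 + 4 r^{2}}$ ($O{\left(r \right)} = \frac{1}{\left(r + r\right) \left(r + r\right) - 2} = \frac{1}{2 r 2 r - 2} = \frac{1}{4 r^{2} - 2} = \frac{1}{-2 + 4 r^{2}}$)
$V{\left(-8,-5 + 4 \left(-3\right) \right)} 19 O{\left(2 \right)} = \left(\frac{2}{3} + \frac{1}{9} \left(-8\right)\right) 19 \frac{1}{2 \left(-1 + 2 \cdot 2^{2}\right)} = \left(\frac{2}{3} - \frac{8}{9}\right) 19 \frac{1}{2 \left(-1 + 2 \cdot 4\right)} = \left(- \frac{2}{9}\right) 19 \frac{1}{2 \left(-1 + 8\right)} = - \frac{38 \frac{1}{2 \cdot 7}}{9} = - \frac{38 \cdot \frac{1}{2} \cdot \frac{1}{7}}{9} = \left(- \frac{38}{9}\right) \frac{1}{14} = - \frac{19}{63}$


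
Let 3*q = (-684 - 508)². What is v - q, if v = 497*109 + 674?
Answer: -1256323/3 ≈ -4.1877e+5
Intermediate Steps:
q = 1420864/3 (q = (-684 - 508)²/3 = (⅓)*(-1192)² = (⅓)*1420864 = 1420864/3 ≈ 4.7362e+5)
v = 54847 (v = 54173 + 674 = 54847)
v - q = 54847 - 1*1420864/3 = 54847 - 1420864/3 = -1256323/3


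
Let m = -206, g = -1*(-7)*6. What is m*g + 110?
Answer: -8542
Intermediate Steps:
g = 42 (g = 7*6 = 42)
m*g + 110 = -206*42 + 110 = -8652 + 110 = -8542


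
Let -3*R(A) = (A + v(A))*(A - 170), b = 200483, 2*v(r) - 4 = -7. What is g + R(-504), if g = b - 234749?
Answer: -147835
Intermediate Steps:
v(r) = -3/2 (v(r) = 2 + (½)*(-7) = 2 - 7/2 = -3/2)
g = -34266 (g = 200483 - 234749 = -34266)
R(A) = -(-170 + A)*(-3/2 + A)/3 (R(A) = -(A - 3/2)*(A - 170)/3 = -(-3/2 + A)*(-170 + A)/3 = -(-170 + A)*(-3/2 + A)/3)
g + R(-504) = -34266 + (-85 - ⅓*(-504)² + (343/6)*(-504)) = -34266 + (-85 - ⅓*254016 - 28812) = -34266 + (-85 - 84672 - 28812) = -34266 - 113569 = -147835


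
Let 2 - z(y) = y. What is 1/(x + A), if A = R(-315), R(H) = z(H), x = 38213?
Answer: 1/38530 ≈ 2.5954e-5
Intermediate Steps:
z(y) = 2 - y
R(H) = 2 - H
A = 317 (A = 2 - 1*(-315) = 2 + 315 = 317)
1/(x + A) = 1/(38213 + 317) = 1/38530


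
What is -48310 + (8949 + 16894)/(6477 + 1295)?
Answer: -375439477/7772 ≈ -48307.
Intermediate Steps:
-48310 + (8949 + 16894)/(6477 + 1295) = -48310 + 25843/7772 = -375439477/7772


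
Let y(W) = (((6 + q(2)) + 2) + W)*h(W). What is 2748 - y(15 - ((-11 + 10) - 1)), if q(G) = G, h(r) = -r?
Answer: 3207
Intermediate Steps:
y(W) = -W*(10 + W) (y(W) = (((6 + 2) + 2) + W)*(-W) = ((8 + 2) + W)*(-W) = (10 + W)*(-W) = -W*(10 + W))
2748 - y(15 - ((-11 + 10) - 1)) = 2748 - (-1)*(15 - ((-11 + 10) - 1))*(10 + (15 - ((-11 + 10) - 1))) = 2748 - (-1)*(15 - (-1 - 1))*(10 + (15 - (-1 - 1))) = 2748 - (-1)*(15 - 1*(-2))*(10 + (15 - 1*(-2))) = 2748 - (-1)*(15 + 2)*(10 + (15 + 2)) = 2748 - (-1)*17*(10 + 17) = 2748 - (-1)*17*27 = 2748 - 1*(-459) = 2748 + 459 = 3207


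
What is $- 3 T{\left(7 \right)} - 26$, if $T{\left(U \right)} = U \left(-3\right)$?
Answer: $37$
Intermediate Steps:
$T{\left(U \right)} = - 3 U$
$- 3 T{\left(7 \right)} - 26 = - 3 \left(\left(-3\right) 7\right) - 26 = \left(-3\right) \left(-21\right) - 26 = 63 - 26 = 37$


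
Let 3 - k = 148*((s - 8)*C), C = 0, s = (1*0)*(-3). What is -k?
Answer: -3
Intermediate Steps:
s = 0 (s = 0*(-3) = 0)
k = 3 (k = 3 - 148*(0 - 8)*0 = 3 - 148*(-8*0) = 3 - 148*0 = 3 - 1*0 = 3 + 0 = 3)
-k = -1*3 = -3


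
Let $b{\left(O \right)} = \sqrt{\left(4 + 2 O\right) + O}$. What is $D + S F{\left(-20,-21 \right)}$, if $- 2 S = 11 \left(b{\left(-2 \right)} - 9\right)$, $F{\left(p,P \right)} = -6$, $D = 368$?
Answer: $71 + 33 i \sqrt{2} \approx 71.0 + 46.669 i$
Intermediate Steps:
$b{\left(O \right)} = \sqrt{4 + 3 O}$
$S = \frac{99}{2} - \frac{11 i \sqrt{2}}{2}$ ($S = - \frac{11 \left(\sqrt{4 + 3 \left(-2\right)} - 9\right)}{2} = - \frac{11 \left(\sqrt{4 - 6} - 9\right)}{2} = - \frac{11 \left(\sqrt{-2} - 9\right)}{2} = - \frac{11 \left(i \sqrt{2} - 9\right)}{2} = - \frac{11 \left(-9 + i \sqrt{2}\right)}{2} = - \frac{-99 + 11 i \sqrt{2}}{2} = \frac{99}{2} - \frac{11 i \sqrt{2}}{2} \approx 49.5 - 7.7782 i$)
$D + S F{\left(-20,-21 \right)} = 368 + \left(\frac{99}{2} - \frac{11 i \sqrt{2}}{2}\right) \left(-6\right) = 368 - \left(297 - 33 i \sqrt{2}\right) = 71 + 33 i \sqrt{2}$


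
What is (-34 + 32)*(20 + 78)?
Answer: -196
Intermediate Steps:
(-34 + 32)*(20 + 78) = -2*98 = -196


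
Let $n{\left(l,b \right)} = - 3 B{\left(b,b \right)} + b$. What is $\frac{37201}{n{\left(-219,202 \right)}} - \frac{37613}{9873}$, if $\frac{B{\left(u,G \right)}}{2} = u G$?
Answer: $- \frac{9568252759}{2415153006} \approx -3.9618$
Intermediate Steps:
$B{\left(u,G \right)} = 2 G u$ ($B{\left(u,G \right)} = 2 u G = 2 G u$)
$n{\left(l,b \right)} = b - 6 b^{2}$ ($n{\left(l,b \right)} = - 3 \cdot 2 b b + b = - 3 \cdot 2 b^{2} + b = - 6 b^{2} + b = b - 6 b^{2}$)
$\frac{37201}{n{\left(-219,202 \right)}} - \frac{37613}{9873} = \frac{37201}{202 \left(1 - 1212\right)} - \frac{37613}{9873} = \frac{37201}{202 \left(-1211\right)} - \frac{37613}{9873} = \frac{37201}{-244622} - \frac{37613}{9873} = 37201 \left(- \frac{1}{244622}\right) - \frac{37613}{9873} = - \frac{37201}{244622} - \frac{37613}{9873} = - \frac{9568252759}{2415153006}$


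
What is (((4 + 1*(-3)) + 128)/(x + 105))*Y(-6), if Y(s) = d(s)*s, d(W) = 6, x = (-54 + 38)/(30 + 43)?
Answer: -339012/7649 ≈ -44.321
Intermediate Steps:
x = -16/73 ≈ -0.21918
Y(s) = 6*s
(((4 + 1*(-3)) + 128)/(x + 105))*Y(-6) = (((4 + 1*(-3)) + 128)/(-16/73 + 105))*(6*(-6)) = (((4 - 3) + 128)/(7649/73))*(-36) = ((1 + 128)*(73/7649))*(-36) = (129*(73/7649))*(-36) = (9417/7649)*(-36) = -339012/7649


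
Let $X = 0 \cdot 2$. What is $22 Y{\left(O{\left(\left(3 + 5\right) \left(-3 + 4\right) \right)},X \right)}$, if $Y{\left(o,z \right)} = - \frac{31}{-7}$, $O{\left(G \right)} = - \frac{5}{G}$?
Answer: $\frac{682}{7} \approx 97.429$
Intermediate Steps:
$X = 0$
$Y{\left(o,z \right)} = \frac{31}{7}$ ($Y{\left(o,z \right)} = \left(-31\right) \left(- \frac{1}{7}\right) = \frac{31}{7}$)
$22 Y{\left(O{\left(\left(3 + 5\right) \left(-3 + 4\right) \right)},X \right)} = 22 \cdot \frac{31}{7} = \frac{682}{7}$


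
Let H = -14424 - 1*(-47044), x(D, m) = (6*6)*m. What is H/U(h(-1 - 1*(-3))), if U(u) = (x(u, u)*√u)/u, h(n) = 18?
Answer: 8155*√2/54 ≈ 213.57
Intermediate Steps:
x(D, m) = 36*m
H = 32620 (H = -14424 + 47044 = 32620)
U(u) = 36*√u (U(u) = ((36*u)*√u)/u = (36*u^(3/2))/u = 36*√u)
H/U(h(-1 - 1*(-3))) = 32620/((36*√18)) = 32620/((36*(3*√2))) = 32620/((108*√2)) = 32620*(√2/216) = 8155*√2/54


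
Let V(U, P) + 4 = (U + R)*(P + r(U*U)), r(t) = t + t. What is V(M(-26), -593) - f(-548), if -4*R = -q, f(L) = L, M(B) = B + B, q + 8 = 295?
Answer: 382561/4 ≈ 95640.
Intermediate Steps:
r(t) = 2*t
q = 287 (q = -8 + 295 = 287)
M(B) = 2*B
R = 287/4 (R = -(-1)*287/4 = -¼*(-287) = 287/4 ≈ 71.750)
V(U, P) = -4 + (287/4 + U)*(P + 2*U²) (V(U, P) = -4 + (U + 287/4)*(P + 2*(U*U)) = -4 + (287/4 + U)*(P + 2*U²))
V(M(-26), -593) - f(-548) = (-4 + 2*(2*(-26))³ + 287*(2*(-26))²/2 + (287/4)*(-593) - 1186*(-26)) - 1*(-548) = (-4 + 2*(-52)³ + (287/2)*(-52)² - 170191/4 - 593*(-52)) + 548 = (-4 + 2*(-140608) + (287/2)*2704 - 170191/4 + 30836) + 548 = (-4 - 281216 + 388024 - 170191/4 + 30836) + 548 = 380369/4 + 548 = 382561/4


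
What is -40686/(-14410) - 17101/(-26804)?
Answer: 668486477/193122820 ≈ 3.4615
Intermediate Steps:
-40686/(-14410) - 17101/(-26804) = -40686*(-1/14410) - 17101*(-1/26804) = 20343/7205 + 17101/26804 = 668486477/193122820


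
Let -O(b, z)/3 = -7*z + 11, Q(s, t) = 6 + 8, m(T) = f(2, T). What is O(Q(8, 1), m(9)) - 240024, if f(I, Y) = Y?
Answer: -239868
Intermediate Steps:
m(T) = T
Q(s, t) = 14
O(b, z) = -33 + 21*z (O(b, z) = -3*(-7*z + 11) = -3*(11 - 7*z) = -33 + 21*z)
O(Q(8, 1), m(9)) - 240024 = (-33 + 21*9) - 240024 = (-33 + 189) - 240024 = 156 - 240024 = -239868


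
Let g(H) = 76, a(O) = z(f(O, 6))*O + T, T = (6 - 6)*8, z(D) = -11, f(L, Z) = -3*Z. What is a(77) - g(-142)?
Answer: -923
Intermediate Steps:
T = 0 (T = 0*8 = 0)
a(O) = -11*O (a(O) = -11*O + 0 = -11*O)
a(77) - g(-142) = -11*77 - 1*76 = -847 - 76 = -923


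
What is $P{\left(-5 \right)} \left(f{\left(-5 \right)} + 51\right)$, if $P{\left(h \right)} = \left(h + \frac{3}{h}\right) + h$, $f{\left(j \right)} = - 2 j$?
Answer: $- \frac{3233}{5} \approx -646.6$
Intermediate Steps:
$P{\left(h \right)} = 2 h + \frac{3}{h}$
$P{\left(-5 \right)} \left(f{\left(-5 \right)} + 51\right) = \left(2 \left(-5\right) + \frac{3}{-5}\right) \left(\left(-2\right) \left(-5\right) + 51\right) = \left(-10 + 3 \left(- \frac{1}{5}\right)\right) \left(10 + 51\right) = \left(-10 - \frac{3}{5}\right) 61 = \left(- \frac{53}{5}\right) 61 = - \frac{3233}{5}$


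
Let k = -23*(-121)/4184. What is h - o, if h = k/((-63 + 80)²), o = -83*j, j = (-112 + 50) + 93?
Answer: 3111212631/1209176 ≈ 2573.0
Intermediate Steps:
j = 31 (j = -62 + 93 = 31)
k = 2783/4184 (k = 2783*(1/4184) = 2783/4184 ≈ 0.66515)
o = -2573 (o = -83*31 = -2573)
h = 2783/1209176 (h = 2783/(4184*((-63 + 80)²)) = 2783/(4184*(17²)) = (2783/4184)/289 = (2783/4184)*(1/289) = 2783/1209176 ≈ 0.0023016)
h - o = 2783/1209176 - 1*(-2573) = 2783/1209176 + 2573 = 3111212631/1209176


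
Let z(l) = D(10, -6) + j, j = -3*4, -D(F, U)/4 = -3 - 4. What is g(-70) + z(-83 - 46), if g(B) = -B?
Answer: 86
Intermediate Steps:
D(F, U) = 28 (D(F, U) = -4*(-3 - 4) = -4*(-7) = 28)
j = -12
z(l) = 16 (z(l) = 28 - 12 = 16)
g(-70) + z(-83 - 46) = -1*(-70) + 16 = 70 + 16 = 86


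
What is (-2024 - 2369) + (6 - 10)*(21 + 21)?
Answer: -4561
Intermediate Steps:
(-2024 - 2369) + (6 - 10)*(21 + 21) = -4393 - 4*42 = -4393 - 168 = -4561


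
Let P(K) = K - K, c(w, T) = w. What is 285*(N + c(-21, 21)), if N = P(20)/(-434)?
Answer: -5985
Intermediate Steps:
P(K) = 0
N = 0 (N = 0/(-434) = 0*(-1/434) = 0)
285*(N + c(-21, 21)) = 285*(0 - 21) = 285*(-21) = -5985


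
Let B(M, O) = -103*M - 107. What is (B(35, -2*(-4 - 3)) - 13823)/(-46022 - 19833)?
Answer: 3507/13171 ≈ 0.26627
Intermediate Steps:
B(M, O) = -107 - 103*M
(B(35, -2*(-4 - 3)) - 13823)/(-46022 - 19833) = ((-107 - 103*35) - 13823)/(-46022 - 19833) = ((-107 - 3605) - 13823)/(-65855) = (-3712 - 13823)*(-1/65855) = -17535*(-1/65855) = 3507/13171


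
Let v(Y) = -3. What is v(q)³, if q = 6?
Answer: -27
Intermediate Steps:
v(q)³ = (-3)³ = -27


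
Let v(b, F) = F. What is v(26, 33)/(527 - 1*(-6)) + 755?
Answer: 402448/533 ≈ 755.06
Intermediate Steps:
v(26, 33)/(527 - 1*(-6)) + 755 = 33/(527 - 1*(-6)) + 755 = 33/(527 + 6) + 755 = 33/533 + 755 = 402448/533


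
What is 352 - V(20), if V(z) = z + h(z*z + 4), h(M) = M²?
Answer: -162884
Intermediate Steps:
V(z) = z + (4 + z²)² (V(z) = z + (z*z + 4)² = z + (z² + 4)² = z + (4 + z²)²)
352 - V(20) = 352 - (20 + (4 + 20²)²) = 352 - (20 + (4 + 400)²) = 352 - (20 + 404²) = 352 - (20 + 163216) = 352 - 1*163236 = 352 - 163236 = -162884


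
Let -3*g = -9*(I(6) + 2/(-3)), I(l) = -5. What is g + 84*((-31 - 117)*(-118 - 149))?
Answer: 3319327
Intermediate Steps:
g = -17 (g = -(-3)*(-5 + 2/(-3)) = -(-3)*(-5 + 2*(-⅓)) = -(-3)*(-5 - ⅔) = -(-3)*(-17)/3 = -⅓*51 = -17)
g + 84*((-31 - 117)*(-118 - 149)) = -17 + 84*((-31 - 117)*(-118 - 149)) = -17 + 84*(-148*(-267)) = -17 + 84*39516 = -17 + 3319344 = 3319327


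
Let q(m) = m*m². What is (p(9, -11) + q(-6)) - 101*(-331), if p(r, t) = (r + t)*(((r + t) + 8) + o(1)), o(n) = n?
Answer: 33201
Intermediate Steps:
p(r, t) = (r + t)*(9 + r + t) (p(r, t) = (r + t)*(((r + t) + 8) + 1) = (r + t)*((8 + r + t) + 1) = (r + t)*(9 + r + t))
q(m) = m³
(p(9, -11) + q(-6)) - 101*(-331) = ((9² + (-11)² + 9*9 + 9*(-11) + 2*9*(-11)) + (-6)³) - 101*(-331) = ((81 + 121 + 81 - 99 - 198) - 216) + 33431 = (-14 - 216) + 33431 = -230 + 33431 = 33201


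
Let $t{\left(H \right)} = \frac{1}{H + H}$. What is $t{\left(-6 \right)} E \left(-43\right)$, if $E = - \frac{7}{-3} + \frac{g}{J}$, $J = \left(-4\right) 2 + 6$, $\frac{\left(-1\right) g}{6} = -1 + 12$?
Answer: $\frac{2279}{18} \approx 126.61$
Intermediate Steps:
$g = -66$ ($g = - 6 \left(-1 + 12\right) = \left(-6\right) 11 = -66$)
$J = -2$ ($J = -8 + 6 = -2$)
$t{\left(H \right)} = \frac{1}{2 H}$
$E = \frac{106}{3}$ ($E = - \frac{7}{-3} - \frac{66}{-2} = \left(-7\right) \left(- \frac{1}{3}\right) - -33 = \frac{7}{3} + 33 = \frac{106}{3} \approx 35.333$)
$t{\left(-6 \right)} E \left(-43\right) = \frac{1}{2 \left(-6\right)} \frac{106}{3} \left(-43\right) = \frac{1}{2} \left(- \frac{1}{6}\right) \frac{106}{3} \left(-43\right) = \left(- \frac{1}{12}\right) \frac{106}{3} \left(-43\right) = \left(- \frac{53}{18}\right) \left(-43\right) = \frac{2279}{18}$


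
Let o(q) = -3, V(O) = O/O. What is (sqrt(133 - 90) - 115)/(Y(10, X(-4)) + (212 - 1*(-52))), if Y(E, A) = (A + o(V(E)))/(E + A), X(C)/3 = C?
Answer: -230/543 + 2*sqrt(43)/543 ≈ -0.39942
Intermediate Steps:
X(C) = 3*C
V(O) = 1
Y(E, A) = (-3 + A)/(A + E) (Y(E, A) = (A - 3)/(E + A) = (-3 + A)/(A + E))
(sqrt(133 - 90) - 115)/(Y(10, X(-4)) + (212 - 1*(-52))) = (sqrt(133 - 90) - 115)/((-3 + 3*(-4))/(3*(-4) + 10) + (212 - 1*(-52))) = (sqrt(43) - 115)/((-3 - 12)/(-12 + 10) + (212 + 52)) = (-115 + sqrt(43))/(-15/(-2) + 264) = (-115 + sqrt(43))/(-1/2*(-15) + 264) = (-115 + sqrt(43))/(15/2 + 264) = (-115 + sqrt(43))/(543/2) = (-115 + sqrt(43))*(2/543) = -230/543 + 2*sqrt(43)/543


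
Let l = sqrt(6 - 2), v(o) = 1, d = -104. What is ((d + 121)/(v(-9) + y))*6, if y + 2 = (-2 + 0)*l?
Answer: -102/5 ≈ -20.400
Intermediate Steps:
l = 2 (l = sqrt(4) = 2)
y = -6 (y = -2 + (-2 + 0)*2 = -2 - 2*2 = -2 - 4 = -6)
((d + 121)/(v(-9) + y))*6 = ((-104 + 121)/(1 - 6))*6 = (17/(-5))*6 = (17*(-1/5))*6 = -17/5*6 = -102/5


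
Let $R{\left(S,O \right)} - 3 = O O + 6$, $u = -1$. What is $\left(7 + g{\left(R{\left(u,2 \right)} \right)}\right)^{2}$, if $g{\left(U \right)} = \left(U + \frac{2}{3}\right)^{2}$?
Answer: $\frac{3041536}{81} \approx 37550.0$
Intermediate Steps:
$R{\left(S,O \right)} = 9 + O^{2}$ ($R{\left(S,O \right)} = 3 + \left(O O + 6\right) = 3 + \left(O^{2} + 6\right) = 3 + \left(6 + O^{2}\right) = 9 + O^{2}$)
$g{\left(U \right)} = \left(\frac{2}{3} + U\right)^{2}$ ($g{\left(U \right)} = \left(U + 2 \cdot \frac{1}{3}\right)^{2} = \left(U + \frac{2}{3}\right)^{2} = \left(\frac{2}{3} + U\right)^{2}$)
$\left(7 + g{\left(R{\left(u,2 \right)} \right)}\right)^{2} = \left(7 + \frac{\left(2 + 3 \left(9 + 2^{2}\right)\right)^{2}}{9}\right)^{2} = \left(7 + \frac{\left(2 + 3 \left(9 + 4\right)\right)^{2}}{9}\right)^{2} = \left(7 + \frac{\left(2 + 3 \cdot 13\right)^{2}}{9}\right)^{2} = \left(7 + \frac{\left(2 + 39\right)^{2}}{9}\right)^{2} = \left(7 + \frac{41^{2}}{9}\right)^{2} = \left(7 + \frac{1}{9} \cdot 1681\right)^{2} = \left(7 + \frac{1681}{9}\right)^{2} = \left(\frac{1744}{9}\right)^{2} = \frac{3041536}{81}$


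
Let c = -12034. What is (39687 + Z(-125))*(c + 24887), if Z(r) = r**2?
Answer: 710925136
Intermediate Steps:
(39687 + Z(-125))*(c + 24887) = (39687 + (-125)**2)*(-12034 + 24887) = (39687 + 15625)*12853 = 55312*12853 = 710925136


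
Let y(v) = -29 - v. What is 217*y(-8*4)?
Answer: 651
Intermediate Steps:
217*y(-8*4) = 217*(-29 - (-8)*4) = 217*(-29 - 1*(-32)) = 217*(-29 + 32) = 217*3 = 651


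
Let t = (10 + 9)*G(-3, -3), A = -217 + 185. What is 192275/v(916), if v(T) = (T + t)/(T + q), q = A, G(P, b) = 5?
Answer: 169971100/1011 ≈ 1.6812e+5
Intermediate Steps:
A = -32
t = 95 (t = (10 + 9)*5 = 19*5 = 95)
q = -32
v(T) = (95 + T)/(-32 + T) (v(T) = (T + 95)/(T - 32) = (95 + T)/(-32 + T))
192275/v(916) = 192275/(((95 + 916)/(-32 + 916))) = 192275/((1011/884)) = 192275/(((1/884)*1011)) = 192275/(1011/884) = 192275*(884/1011) = 169971100/1011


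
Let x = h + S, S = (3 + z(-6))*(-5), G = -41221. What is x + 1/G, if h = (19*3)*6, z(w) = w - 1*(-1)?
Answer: 14509791/41221 ≈ 352.00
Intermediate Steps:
z(w) = 1 + w (z(w) = w + 1 = 1 + w)
S = 10 (S = (3 + (1 - 6))*(-5) = (3 - 5)*(-5) = -2*(-5) = 10)
h = 342 (h = 57*6 = 342)
x = 352 (x = 342 + 10 = 352)
x + 1/G = 352 + 1/(-41221) = 352 - 1/41221 = 14509791/41221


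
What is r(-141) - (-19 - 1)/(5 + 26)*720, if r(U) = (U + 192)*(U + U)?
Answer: -431442/31 ≈ -13917.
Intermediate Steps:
r(U) = 2*U*(192 + U) (r(U) = (192 + U)*(2*U) = 2*U*(192 + U))
r(-141) - (-19 - 1)/(5 + 26)*720 = 2*(-141)*(192 - 141) - (-19 - 1)/(5 + 26)*720 = 2*(-141)*51 - (-20/31)*720 = -14382 - (-20*1/31)*720 = -14382 - (-20)*720/31 = -14382 - 1*(-14400/31) = -14382 + 14400/31 = -431442/31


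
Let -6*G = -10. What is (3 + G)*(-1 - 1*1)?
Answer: -28/3 ≈ -9.3333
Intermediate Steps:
G = 5/3 (G = -⅙*(-10) = 5/3 ≈ 1.6667)
(3 + G)*(-1 - 1*1) = (3 + 5/3)*(-1 - 1*1) = 14*(-1 - 1)/3 = (14/3)*(-2) = -28/3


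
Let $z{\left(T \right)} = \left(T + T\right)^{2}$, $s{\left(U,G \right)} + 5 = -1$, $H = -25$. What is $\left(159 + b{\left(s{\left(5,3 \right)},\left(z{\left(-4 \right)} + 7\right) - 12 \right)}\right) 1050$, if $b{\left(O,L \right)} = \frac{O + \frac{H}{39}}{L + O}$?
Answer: $\frac{114937900}{689} \approx 1.6682 \cdot 10^{5}$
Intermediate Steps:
$s{\left(U,G \right)} = -6$ ($s{\left(U,G \right)} = -5 - 1 = -6$)
$z{\left(T \right)} = 4 T^{2}$ ($z{\left(T \right)} = \left(2 T\right)^{2} = 4 T^{2}$)
$b{\left(O,L \right)} = \frac{- \frac{25}{39} + O}{L + O}$ ($b{\left(O,L \right)} = \frac{O - \frac{25}{39}}{L + O} = \frac{- \frac{25}{39} + O}{L + O}$)
$\left(159 + b{\left(s{\left(5,3 \right)},\left(z{\left(-4 \right)} + 7\right) - 12 \right)}\right) 1050 = \left(159 + \frac{- \frac{25}{39} - 6}{\left(\left(4 \left(-4\right)^{2} + 7\right) - 12\right) - 6}\right) 1050 = \left(159 + \frac{1}{\left(\left(4 \cdot 16 + 7\right) - 12\right) - 6} \left(- \frac{259}{39}\right)\right) 1050 = \left(159 + \frac{1}{\left(\left(64 + 7\right) - 12\right) - 6} \left(- \frac{259}{39}\right)\right) 1050 = \left(159 + \frac{1}{\left(71 - 12\right) - 6} \left(- \frac{259}{39}\right)\right) 1050 = \left(159 + \frac{1}{59 - 6} \left(- \frac{259}{39}\right)\right) 1050 = \left(159 + \frac{1}{53} \left(- \frac{259}{39}\right)\right) 1050 = \left(159 - \frac{259}{2067}\right) 1050 = \frac{328394}{2067} \cdot 1050 = \frac{114937900}{689}$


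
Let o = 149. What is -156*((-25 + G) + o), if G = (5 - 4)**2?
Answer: -19500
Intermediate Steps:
G = 1 (G = 1**2 = 1)
-156*((-25 + G) + o) = -156*((-25 + 1) + 149) = -156*(-24 + 149) = -156*125 = -19500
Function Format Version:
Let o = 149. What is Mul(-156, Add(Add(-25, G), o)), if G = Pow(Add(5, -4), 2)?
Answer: -19500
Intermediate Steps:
G = 1 (G = Pow(1, 2) = 1)
Mul(-156, Add(Add(-25, G), o)) = Mul(-156, Add(Add(-25, 1), 149)) = Mul(-156, Add(-24, 149)) = Mul(-156, 125) = -19500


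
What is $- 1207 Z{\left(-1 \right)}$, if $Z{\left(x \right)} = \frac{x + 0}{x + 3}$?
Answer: $\frac{1207}{2} \approx 603.5$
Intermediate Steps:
$Z{\left(x \right)} = \frac{x}{3 + x}$
$- 1207 Z{\left(-1 \right)} = - 1207 \left(- \frac{1}{3 - 1}\right) = - 1207 \left(- \frac{1}{2}\right) = - 1207 \left(\left(-1\right) \frac{1}{2}\right) = \left(-1207\right) \left(- \frac{1}{2}\right) = \frac{1207}{2}$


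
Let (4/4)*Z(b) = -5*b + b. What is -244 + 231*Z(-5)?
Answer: 4376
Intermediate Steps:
Z(b) = -4*b (Z(b) = -5*b + b = -4*b)
-244 + 231*Z(-5) = -244 + 231*(-4*(-5)) = -244 + 231*20 = -244 + 4620 = 4376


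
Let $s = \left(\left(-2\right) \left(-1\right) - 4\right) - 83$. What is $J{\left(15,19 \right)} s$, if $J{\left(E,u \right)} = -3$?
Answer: $255$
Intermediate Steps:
$s = -85$ ($s = \left(2 - 4\right) - 83 = -2 - 83 = -85$)
$J{\left(15,19 \right)} s = \left(-3\right) \left(-85\right) = 255$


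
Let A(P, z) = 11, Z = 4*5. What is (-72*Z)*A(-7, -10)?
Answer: -15840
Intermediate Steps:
Z = 20
(-72*Z)*A(-7, -10) = -72*20*11 = -1440*11 = -15840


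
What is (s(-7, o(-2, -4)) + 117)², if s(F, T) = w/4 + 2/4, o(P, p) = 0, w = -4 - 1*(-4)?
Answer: 55225/4 ≈ 13806.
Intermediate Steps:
w = 0 (w = -4 + 4 = 0)
s(F, T) = ½ (s(F, T) = 0/4 + 2/4 = 0*(¼) + 2*(¼) = 0 + ½ = ½)
(s(-7, o(-2, -4)) + 117)² = (½ + 117)² = (235/2)² = 55225/4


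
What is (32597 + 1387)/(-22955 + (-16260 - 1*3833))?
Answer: -4248/5381 ≈ -0.78944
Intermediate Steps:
(32597 + 1387)/(-22955 + (-16260 - 1*3833)) = 33984/(-22955 + (-16260 - 3833)) = 33984/(-22955 - 20093) = 33984/(-43048) = 33984*(-1/43048) = -4248/5381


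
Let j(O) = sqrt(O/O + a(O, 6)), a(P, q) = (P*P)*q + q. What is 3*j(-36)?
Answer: 3*sqrt(7783) ≈ 264.66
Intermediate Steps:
a(P, q) = q + q*P**2 (a(P, q) = P**2*q + q = q*P**2 + q = q + q*P**2)
j(O) = sqrt(7 + 6*O**2) (j(O) = sqrt(O/O + 6*(1 + O**2)) = sqrt(1 + (6 + 6*O**2)) = sqrt(7 + 6*O**2))
3*j(-36) = 3*sqrt(7 + 6*(-36)**2) = 3*sqrt(7 + 6*1296) = 3*sqrt(7 + 7776) = 3*sqrt(7783)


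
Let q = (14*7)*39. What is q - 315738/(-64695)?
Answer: 82526676/21565 ≈ 3826.9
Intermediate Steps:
q = 3822 (q = 98*39 = 3822)
q - 315738/(-64695) = 3822 - 315738/(-64695) = 3822 - 315738*(-1)/64695 = 3822 - 1*(-105246/21565) = 3822 + 105246/21565 = 82526676/21565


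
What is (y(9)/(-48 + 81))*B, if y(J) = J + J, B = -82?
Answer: -492/11 ≈ -44.727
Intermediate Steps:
y(J) = 2*J
(y(9)/(-48 + 81))*B = ((2*9)/(-48 + 81))*(-82) = (18/33)*(-82) = (18*(1/33))*(-82) = (6/11)*(-82) = -492/11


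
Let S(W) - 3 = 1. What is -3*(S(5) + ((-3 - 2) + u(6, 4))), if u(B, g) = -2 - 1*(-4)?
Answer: -3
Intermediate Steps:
u(B, g) = 2 (u(B, g) = -2 + 4 = 2)
S(W) = 4 (S(W) = 3 + 1 = 4)
-3*(S(5) + ((-3 - 2) + u(6, 4))) = -3*(4 + ((-3 - 2) + 2)) = -3*(4 + (-5 + 2)) = -3*(4 - 3) = -3*1 = -3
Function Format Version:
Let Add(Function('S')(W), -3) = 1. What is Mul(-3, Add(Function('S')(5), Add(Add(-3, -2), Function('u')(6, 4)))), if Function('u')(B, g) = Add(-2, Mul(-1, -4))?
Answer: -3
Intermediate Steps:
Function('u')(B, g) = 2 (Function('u')(B, g) = Add(-2, 4) = 2)
Function('S')(W) = 4 (Function('S')(W) = Add(3, 1) = 4)
Mul(-3, Add(Function('S')(5), Add(Add(-3, -2), Function('u')(6, 4)))) = Mul(-3, Add(4, Add(Add(-3, -2), 2))) = Mul(-3, Add(4, Add(-5, 2))) = Mul(-3, Add(4, -3)) = Mul(-3, 1) = -3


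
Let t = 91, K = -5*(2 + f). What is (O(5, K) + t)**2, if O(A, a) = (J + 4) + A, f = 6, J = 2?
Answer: 10404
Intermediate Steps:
K = -40 (K = -5*(2 + 6) = -5*8 = -40)
O(A, a) = 6 + A (O(A, a) = (2 + 4) + A = 6 + A)
(O(5, K) + t)**2 = ((6 + 5) + 91)**2 = (11 + 91)**2 = 102**2 = 10404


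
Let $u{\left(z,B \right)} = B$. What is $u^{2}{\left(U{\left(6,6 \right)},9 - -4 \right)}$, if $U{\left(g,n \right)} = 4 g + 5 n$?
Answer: $169$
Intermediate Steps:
$u^{2}{\left(U{\left(6,6 \right)},9 - -4 \right)} = \left(9 - -4\right)^{2} = \left(9 + 4\right)^{2} = 13^{2} = 169$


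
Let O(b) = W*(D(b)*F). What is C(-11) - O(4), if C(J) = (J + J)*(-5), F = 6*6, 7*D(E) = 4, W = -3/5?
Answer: 4282/35 ≈ 122.34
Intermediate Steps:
W = -⅗ (W = -3*⅕ = -⅗ ≈ -0.60000)
D(E) = 4/7 (D(E) = (⅐)*4 = 4/7)
F = 36
O(b) = -432/35 (O(b) = -12*36/35 = -⅗*144/7 = -432/35)
C(J) = -10*J (C(J) = (2*J)*(-5) = -10*J)
C(-11) - O(4) = -10*(-11) - 1*(-432/35) = 110 + 432/35 = 4282/35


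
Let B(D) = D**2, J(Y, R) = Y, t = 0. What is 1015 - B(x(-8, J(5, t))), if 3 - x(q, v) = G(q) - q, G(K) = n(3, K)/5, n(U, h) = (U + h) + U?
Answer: 24846/25 ≈ 993.84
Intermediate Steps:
n(U, h) = h + 2*U
G(K) = 6/5 + K/5 (G(K) = (K + 2*3)/5 = (K + 6)*(1/5) = (6 + K)*(1/5) = 6/5 + K/5)
x(q, v) = 9/5 + 4*q/5 (x(q, v) = 3 - ((6/5 + q/5) - q) = 3 - (6/5 - 4*q/5) = 3 + (-6/5 + 4*q/5) = 9/5 + 4*q/5)
1015 - B(x(-8, J(5, t))) = 1015 - (9/5 + (4/5)*(-8))**2 = 1015 - (9/5 - 32/5)**2 = 1015 - (-23/5)**2 = 1015 - 1*529/25 = 1015 - 529/25 = 24846/25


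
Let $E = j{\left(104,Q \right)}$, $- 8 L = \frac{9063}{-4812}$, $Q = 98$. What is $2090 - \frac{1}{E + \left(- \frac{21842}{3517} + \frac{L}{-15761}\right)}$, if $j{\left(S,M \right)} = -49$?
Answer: $\frac{82077023996414714}{39270963014457} \approx 2090.0$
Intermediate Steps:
$L = \frac{3021}{12832}$ ($L = - \frac{9063 \frac{1}{-4812}}{8} = - \frac{9063 \left(- \frac{1}{4812}\right)}{8} = \left(- \frac{1}{8}\right) \left(- \frac{3021}{1604}\right) = \frac{3021}{12832} \approx 0.23543$)
$E = -49$
$2090 - \frac{1}{E + \left(- \frac{21842}{3517} + \frac{L}{-15761}\right)} = 2090 - \frac{1}{-49 + \left(- \frac{21842}{3517} + \frac{3021}{12832 \left(-15761\right)}\right)} = 2090 - \frac{1}{-49 + \left(\left(-21842\right) \frac{1}{3517} + \frac{3021}{12832} \left(- \frac{1}{15761}\right)\right)} = 2090 - \frac{1}{-49 - \frac{4417449234841}{711296199584}} = 2090 - \frac{1}{- \frac{39270963014457}{711296199584}} = 2090 - - \frac{711296199584}{39270963014457} = 2090 + \frac{711296199584}{39270963014457} = \frac{82077023996414714}{39270963014457}$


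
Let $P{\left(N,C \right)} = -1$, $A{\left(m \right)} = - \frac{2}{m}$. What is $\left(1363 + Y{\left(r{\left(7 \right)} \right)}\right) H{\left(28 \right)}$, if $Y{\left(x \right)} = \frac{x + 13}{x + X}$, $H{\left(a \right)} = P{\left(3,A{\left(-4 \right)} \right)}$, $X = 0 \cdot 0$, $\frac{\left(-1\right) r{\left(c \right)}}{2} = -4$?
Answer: $- \frac{10925}{8} \approx -1365.6$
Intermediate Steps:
$r{\left(c \right)} = 8$ ($r{\left(c \right)} = \left(-2\right) \left(-4\right) = 8$)
$X = 0$
$H{\left(a \right)} = -1$
$Y{\left(x \right)} = \frac{13 + x}{x}$ ($Y{\left(x \right)} = \frac{x + 13}{x + 0} = \frac{13 + x}{x}$)
$\left(1363 + Y{\left(r{\left(7 \right)} \right)}\right) H{\left(28 \right)} = \left(1363 + \frac{13 + 8}{8}\right) \left(-1\right) = \left(1363 + \frac{1}{8} \cdot 21\right) \left(-1\right) = \left(1363 + \frac{21}{8}\right) \left(-1\right) = \frac{10925}{8} \left(-1\right) = - \frac{10925}{8}$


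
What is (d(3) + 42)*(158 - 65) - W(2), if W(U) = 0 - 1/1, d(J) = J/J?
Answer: 4000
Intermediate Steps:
d(J) = 1
W(U) = -1 (W(U) = 0 - 1*1 = 0 - 1 = -1)
(d(3) + 42)*(158 - 65) - W(2) = (1 + 42)*(158 - 65) - 1*(-1) = 43*93 + 1 = 3999 + 1 = 4000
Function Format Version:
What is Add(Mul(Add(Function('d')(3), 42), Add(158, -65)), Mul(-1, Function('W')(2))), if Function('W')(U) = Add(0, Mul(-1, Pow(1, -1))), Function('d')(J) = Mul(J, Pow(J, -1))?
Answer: 4000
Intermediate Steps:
Function('d')(J) = 1
Function('W')(U) = -1 (Function('W')(U) = Add(0, Mul(-1, 1)) = Add(0, -1) = -1)
Add(Mul(Add(Function('d')(3), 42), Add(158, -65)), Mul(-1, Function('W')(2))) = Add(Mul(Add(1, 42), Add(158, -65)), Mul(-1, -1)) = Add(Mul(43, 93), 1) = Add(3999, 1) = 4000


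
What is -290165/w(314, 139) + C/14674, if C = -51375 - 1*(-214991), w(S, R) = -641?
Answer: 2181379533/4703017 ≈ 463.83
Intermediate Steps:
C = 163616 (C = -51375 + 214991 = 163616)
-290165/w(314, 139) + C/14674 = -290165/(-641) + 163616/14674 = -290165*(-1/641) + 163616*(1/14674) = 290165/641 + 81808/7337 = 2181379533/4703017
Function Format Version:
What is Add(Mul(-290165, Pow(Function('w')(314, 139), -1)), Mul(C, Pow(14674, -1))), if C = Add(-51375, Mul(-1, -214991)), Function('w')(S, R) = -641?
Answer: Rational(2181379533, 4703017) ≈ 463.83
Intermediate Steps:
C = 163616 (C = Add(-51375, 214991) = 163616)
Add(Mul(-290165, Pow(Function('w')(314, 139), -1)), Mul(C, Pow(14674, -1))) = Add(Mul(-290165, Pow(-641, -1)), Mul(163616, Pow(14674, -1))) = Add(Mul(-290165, Rational(-1, 641)), Mul(163616, Rational(1, 14674))) = Add(Rational(290165, 641), Rational(81808, 7337)) = Rational(2181379533, 4703017)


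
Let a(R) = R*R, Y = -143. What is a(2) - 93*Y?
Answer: 13303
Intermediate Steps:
a(R) = R²
a(2) - 93*Y = 2² - 93*(-143) = 4 + 13299 = 13303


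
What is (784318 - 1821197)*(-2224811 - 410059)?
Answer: 2732041370730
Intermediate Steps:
(784318 - 1821197)*(-2224811 - 410059) = -1036879*(-2634870) = 2732041370730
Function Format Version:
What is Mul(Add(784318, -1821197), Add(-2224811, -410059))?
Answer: 2732041370730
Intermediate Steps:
Mul(Add(784318, -1821197), Add(-2224811, -410059)) = Mul(-1036879, -2634870) = 2732041370730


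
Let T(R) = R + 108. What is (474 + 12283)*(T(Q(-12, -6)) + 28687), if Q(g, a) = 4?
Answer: 367388843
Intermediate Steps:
T(R) = 108 + R
(474 + 12283)*(T(Q(-12, -6)) + 28687) = (474 + 12283)*((108 + 4) + 28687) = 12757*(112 + 28687) = 12757*28799 = 367388843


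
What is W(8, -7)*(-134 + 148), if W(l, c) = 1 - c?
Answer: 112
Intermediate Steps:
W(8, -7)*(-134 + 148) = (1 - 1*(-7))*(-134 + 148) = (1 + 7)*14 = 8*14 = 112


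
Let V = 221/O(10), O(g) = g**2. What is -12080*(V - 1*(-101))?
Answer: -6233884/5 ≈ -1.2468e+6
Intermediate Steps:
V = 221/100 (V = 221/(10**2) = 221/100 ≈ 2.2100)
-12080*(V - 1*(-101)) = -12080*(221/100 - 1*(-101)) = -12080*(221/100 + 101) = -12080*10321/100 = -6233884/5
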